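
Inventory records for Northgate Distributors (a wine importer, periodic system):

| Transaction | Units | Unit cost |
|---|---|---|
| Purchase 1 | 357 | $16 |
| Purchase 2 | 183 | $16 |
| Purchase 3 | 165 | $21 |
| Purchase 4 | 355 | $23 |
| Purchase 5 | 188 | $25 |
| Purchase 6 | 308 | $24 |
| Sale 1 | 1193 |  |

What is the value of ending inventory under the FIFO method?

Sale 1 (1193) [FIFO — oldest first]: 357 @ $16 + 183 @ $16 + 165 @ $21 + 355 @ $23 + 133 @ $25 = $23,595
Ending inventory: 55 @ $25 + 308 @ $24 = $8,767

Ending inventory = $8,767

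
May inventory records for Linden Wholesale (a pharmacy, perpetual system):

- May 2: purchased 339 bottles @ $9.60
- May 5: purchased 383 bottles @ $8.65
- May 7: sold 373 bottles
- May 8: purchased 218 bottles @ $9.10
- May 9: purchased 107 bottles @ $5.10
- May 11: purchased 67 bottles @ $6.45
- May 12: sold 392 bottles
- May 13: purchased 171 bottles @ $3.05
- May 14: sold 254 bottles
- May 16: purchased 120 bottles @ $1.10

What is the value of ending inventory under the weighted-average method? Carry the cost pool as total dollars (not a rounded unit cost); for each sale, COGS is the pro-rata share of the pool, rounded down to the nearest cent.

After May 2: 339 on hand, pool $3,254.40 (≈ $9.6000 each)
After May 5: 722 on hand, pool $6,567.35 (≈ $9.0961 each)
May 7, sell 373: 373/722 × $6,567.35 → $3,392.82
After May 8: 567 on hand, pool $5,158.33 (≈ $9.0976 each)
After May 9: 674 on hand, pool $5,704.03 (≈ $8.4630 each)
After May 11: 741 on hand, pool $6,136.18 (≈ $8.2809 each)
May 12, sell 392: 392/741 × $6,136.18 → $3,246.13
After May 13: 520 on hand, pool $3,411.60 (≈ $6.5608 each)
May 14, sell 254: 254/520 × $3,411.60 → $1,666.43
After May 16: 386 on hand, pool $1,877.17 (≈ $4.8631 each)
Total COGS = $3,392.82 + $3,246.13 + $1,666.43 = $8,305.38
Ending inventory (cost pool remaining) = $1,877.17

Ending inventory = $1,877.17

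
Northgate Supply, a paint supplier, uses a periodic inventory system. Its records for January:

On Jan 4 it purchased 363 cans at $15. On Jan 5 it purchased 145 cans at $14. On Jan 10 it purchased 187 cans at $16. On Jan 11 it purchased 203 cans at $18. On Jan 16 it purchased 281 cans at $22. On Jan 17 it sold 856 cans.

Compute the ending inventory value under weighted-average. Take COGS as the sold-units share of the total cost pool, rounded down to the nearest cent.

Jan 17, sell 856: 856/1179 × $20,303.00 → $14,740.77
Ending inventory (cost pool remaining) = $5,562.23
Check: goods available $20,303.00 = COGS $14,740.77 + ending $5,562.23

Ending inventory = $5,562.23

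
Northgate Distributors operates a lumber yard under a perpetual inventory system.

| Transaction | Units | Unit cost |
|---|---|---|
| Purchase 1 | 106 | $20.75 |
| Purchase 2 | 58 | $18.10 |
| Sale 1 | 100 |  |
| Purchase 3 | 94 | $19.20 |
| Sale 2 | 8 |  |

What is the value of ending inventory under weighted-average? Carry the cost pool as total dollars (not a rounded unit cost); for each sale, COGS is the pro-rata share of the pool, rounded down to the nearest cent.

Ending inventory = $2,917.24

After Purchase 1: 106 on hand, pool $2,199.50 (≈ $20.7500 each)
After Purchase 2: 164 on hand, pool $3,249.30 (≈ $19.8128 each)
Sale 1, sell 100: 100/164 × $3,249.30 → $1,981.28
After Purchase 3: 158 on hand, pool $3,072.82 (≈ $19.4482 each)
Sale 2, sell 8: 8/158 × $3,072.82 → $155.58
Total COGS = $1,981.28 + $155.58 = $2,136.86
Ending inventory (cost pool remaining) = $2,917.24
Check: goods available $5,054.10 = COGS $2,136.86 + ending $2,917.24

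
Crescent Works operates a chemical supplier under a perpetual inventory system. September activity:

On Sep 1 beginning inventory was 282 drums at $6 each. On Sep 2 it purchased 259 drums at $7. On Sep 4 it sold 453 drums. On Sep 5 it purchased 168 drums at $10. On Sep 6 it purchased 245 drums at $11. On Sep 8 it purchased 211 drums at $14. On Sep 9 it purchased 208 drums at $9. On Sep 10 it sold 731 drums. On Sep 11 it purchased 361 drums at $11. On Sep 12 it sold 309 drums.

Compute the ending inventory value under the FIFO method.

Ending inventory = $2,651

Sep 4, 453 sold [FIFO — oldest first]: 282 @ $6 + 171 @ $7 = $2,889
Sep 10, 731 sold [FIFO — oldest first]: 88 @ $7 + 168 @ $10 + 245 @ $11 + 211 @ $14 + 19 @ $9 = $8,116
Sep 12, 309 sold [FIFO — oldest first]: 189 @ $9 + 120 @ $11 = $3,021
Total COGS = $2,889 + $8,116 + $3,021 = $14,026
Ending inventory: 241 @ $11 = $2,651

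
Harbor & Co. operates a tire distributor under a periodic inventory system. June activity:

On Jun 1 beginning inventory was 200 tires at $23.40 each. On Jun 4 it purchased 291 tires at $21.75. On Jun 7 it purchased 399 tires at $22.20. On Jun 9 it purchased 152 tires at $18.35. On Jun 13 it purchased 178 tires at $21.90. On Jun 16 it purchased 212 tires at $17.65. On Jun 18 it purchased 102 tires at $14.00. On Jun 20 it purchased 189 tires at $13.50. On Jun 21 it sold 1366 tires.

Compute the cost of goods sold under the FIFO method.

COGS = $29,131.35

Jun 21, 1366 sold [FIFO — oldest first]: 200 @ $23.40 + 291 @ $21.75 + 399 @ $22.20 + 152 @ $18.35 + 178 @ $21.90 + 146 @ $17.65 = $29,131.35
Ending inventory: 66 @ $17.65 + 102 @ $14.00 + 189 @ $13.50 = $5,144.40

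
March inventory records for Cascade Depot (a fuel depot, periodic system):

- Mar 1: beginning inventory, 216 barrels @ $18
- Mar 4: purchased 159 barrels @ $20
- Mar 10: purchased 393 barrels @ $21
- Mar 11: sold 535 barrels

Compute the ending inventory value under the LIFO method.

Mar 11, 535 sold [LIFO — newest first]: 393 @ $21 + 142 @ $20 = $11,093
Ending inventory: 216 @ $18 + 17 @ $20 = $4,228

Ending inventory = $4,228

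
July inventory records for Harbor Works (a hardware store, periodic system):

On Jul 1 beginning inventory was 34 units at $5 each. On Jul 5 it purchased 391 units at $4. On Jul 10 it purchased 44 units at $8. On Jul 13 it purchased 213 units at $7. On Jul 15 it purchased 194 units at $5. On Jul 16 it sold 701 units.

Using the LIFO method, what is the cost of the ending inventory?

Ending inventory = $734

Jul 16, 701 sold [LIFO — newest first]: 194 @ $5 + 213 @ $7 + 44 @ $8 + 250 @ $4 = $3,813
Ending inventory: 34 @ $5 + 141 @ $4 = $734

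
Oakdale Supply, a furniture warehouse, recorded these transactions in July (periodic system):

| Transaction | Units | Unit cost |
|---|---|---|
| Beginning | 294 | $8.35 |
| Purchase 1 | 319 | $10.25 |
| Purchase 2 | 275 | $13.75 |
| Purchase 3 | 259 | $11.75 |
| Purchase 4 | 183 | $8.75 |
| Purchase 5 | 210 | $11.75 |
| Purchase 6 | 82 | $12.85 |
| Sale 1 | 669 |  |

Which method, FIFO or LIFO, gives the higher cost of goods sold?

FIFO COGS: 294 @ $8.35 + 319 @ $10.25 + 56 @ $13.75 = $6,494.65
LIFO COGS: 82 @ $12.85 + 210 @ $11.75 + 183 @ $8.75 + 194 @ $11.75 = $7,401.95

LIFO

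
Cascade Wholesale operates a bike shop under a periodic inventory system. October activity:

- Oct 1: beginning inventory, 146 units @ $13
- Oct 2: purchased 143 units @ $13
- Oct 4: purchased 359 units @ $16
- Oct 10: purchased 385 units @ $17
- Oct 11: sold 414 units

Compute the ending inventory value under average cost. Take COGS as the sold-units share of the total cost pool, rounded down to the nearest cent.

Oct 11, sell 414: 414/1033 × $16,046.00 → $6,430.82
Ending inventory (cost pool remaining) = $9,615.18
Check: goods available $16,046.00 = COGS $6,430.82 + ending $9,615.18

Ending inventory = $9,615.18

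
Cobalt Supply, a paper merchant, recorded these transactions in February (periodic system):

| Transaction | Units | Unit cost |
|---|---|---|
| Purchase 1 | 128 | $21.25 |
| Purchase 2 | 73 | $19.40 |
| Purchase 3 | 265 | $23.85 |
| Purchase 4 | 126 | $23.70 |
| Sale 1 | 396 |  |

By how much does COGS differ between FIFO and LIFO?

FIFO COGS: 128 @ $21.25 + 73 @ $19.40 + 195 @ $23.85 = $8,786.95
LIFO COGS: 126 @ $23.70 + 265 @ $23.85 + 5 @ $19.40 = $9,403.45
Difference = |$8,786.95 − $9,403.45| = $616.50

$616.50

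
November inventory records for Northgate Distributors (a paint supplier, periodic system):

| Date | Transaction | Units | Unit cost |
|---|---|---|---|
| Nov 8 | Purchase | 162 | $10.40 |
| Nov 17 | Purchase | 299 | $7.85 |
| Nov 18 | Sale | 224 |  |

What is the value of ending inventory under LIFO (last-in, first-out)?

Nov 18, 224 sold [LIFO — newest first]: 224 @ $7.85 = $1,758.40
Ending inventory: 162 @ $10.40 + 75 @ $7.85 = $2,273.55
Check: goods available $4,031.95 = COGS $1,758.40 + ending $2,273.55

Ending inventory = $2,273.55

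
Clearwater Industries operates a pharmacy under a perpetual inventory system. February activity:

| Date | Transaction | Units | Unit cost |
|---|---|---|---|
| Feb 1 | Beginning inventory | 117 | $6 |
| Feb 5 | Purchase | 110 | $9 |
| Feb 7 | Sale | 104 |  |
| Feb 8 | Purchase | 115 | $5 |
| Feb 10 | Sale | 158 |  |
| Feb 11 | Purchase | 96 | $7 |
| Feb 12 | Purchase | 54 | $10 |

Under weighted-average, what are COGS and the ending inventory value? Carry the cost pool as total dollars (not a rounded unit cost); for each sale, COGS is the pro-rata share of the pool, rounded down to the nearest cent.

After Feb 1: 117 on hand, pool $702.00 (≈ $6.0000 each)
After Feb 5: 227 on hand, pool $1,692.00 (≈ $7.4537 each)
Feb 7, sell 104: 104/227 × $1,692.00 → $775.18
After Feb 8: 238 on hand, pool $1,491.82 (≈ $6.2682 each)
Feb 10, sell 158: 158/238 × $1,491.82 → $990.36
After Feb 11: 176 on hand, pool $1,173.46 (≈ $6.6674 each)
After Feb 12: 230 on hand, pool $1,713.46 (≈ $7.4498 each)
Total COGS = $775.18 + $990.36 = $1,765.54
Ending inventory (cost pool remaining) = $1,713.46

COGS = $1,765.54; ending inventory = $1,713.46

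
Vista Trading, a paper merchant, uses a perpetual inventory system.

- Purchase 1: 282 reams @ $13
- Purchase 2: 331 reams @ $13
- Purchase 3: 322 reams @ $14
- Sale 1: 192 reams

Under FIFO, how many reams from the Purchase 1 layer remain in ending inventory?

90

Sale 1 (192) [FIFO — oldest first]: 192 @ $13 = $2,496
Ending inventory: 90 @ $13 + 331 @ $13 + 322 @ $14 = $9,981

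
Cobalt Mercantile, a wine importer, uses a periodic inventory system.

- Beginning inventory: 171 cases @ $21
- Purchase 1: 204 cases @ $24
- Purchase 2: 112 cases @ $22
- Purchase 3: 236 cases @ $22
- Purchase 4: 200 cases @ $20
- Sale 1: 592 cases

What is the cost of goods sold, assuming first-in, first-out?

COGS = $13,261

Sale 1 (592) [FIFO — oldest first]: 171 @ $21 + 204 @ $24 + 112 @ $22 + 105 @ $22 = $13,261
Ending inventory: 131 @ $22 + 200 @ $20 = $6,882
Check: goods available $20,143 = COGS $13,261 + ending $6,882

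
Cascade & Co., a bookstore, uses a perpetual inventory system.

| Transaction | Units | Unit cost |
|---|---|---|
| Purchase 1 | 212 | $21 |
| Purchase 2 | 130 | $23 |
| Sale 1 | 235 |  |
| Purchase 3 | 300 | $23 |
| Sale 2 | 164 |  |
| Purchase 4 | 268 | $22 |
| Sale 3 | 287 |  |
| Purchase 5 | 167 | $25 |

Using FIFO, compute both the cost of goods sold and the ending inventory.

Sale 1 (235) [FIFO — oldest first]: 212 @ $21 + 23 @ $23 = $4,981
Sale 2 (164) [FIFO — oldest first]: 107 @ $23 + 57 @ $23 = $3,772
Sale 3 (287) [FIFO — oldest first]: 243 @ $23 + 44 @ $22 = $6,557
Total COGS = $4,981 + $3,772 + $6,557 = $15,310
Ending inventory: 224 @ $22 + 167 @ $25 = $9,103
Check: goods available $24,413 = COGS $15,310 + ending $9,103

COGS = $15,310; ending inventory = $9,103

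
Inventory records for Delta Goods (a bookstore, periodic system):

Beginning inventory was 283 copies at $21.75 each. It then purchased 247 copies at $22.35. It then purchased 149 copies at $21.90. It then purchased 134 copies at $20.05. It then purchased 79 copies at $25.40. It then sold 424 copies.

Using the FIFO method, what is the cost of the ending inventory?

Sale 1 (424) [FIFO — oldest first]: 283 @ $21.75 + 141 @ $22.35 = $9,306.60
Ending inventory: 106 @ $22.35 + 149 @ $21.90 + 134 @ $20.05 + 79 @ $25.40 = $10,325.50

Ending inventory = $10,325.50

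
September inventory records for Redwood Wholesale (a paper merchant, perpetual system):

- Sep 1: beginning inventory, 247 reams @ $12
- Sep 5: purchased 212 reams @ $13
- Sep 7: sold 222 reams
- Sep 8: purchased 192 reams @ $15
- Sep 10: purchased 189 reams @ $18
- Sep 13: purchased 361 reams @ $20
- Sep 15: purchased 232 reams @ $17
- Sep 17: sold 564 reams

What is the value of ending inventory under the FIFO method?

Sep 7, 222 sold [FIFO — oldest first]: 222 @ $12 = $2,664
Sep 17, 564 sold [FIFO — oldest first]: 25 @ $12 + 212 @ $13 + 192 @ $15 + 135 @ $18 = $8,366
Total COGS = $2,664 + $8,366 = $11,030
Ending inventory: 54 @ $18 + 361 @ $20 + 232 @ $17 = $12,136

Ending inventory = $12,136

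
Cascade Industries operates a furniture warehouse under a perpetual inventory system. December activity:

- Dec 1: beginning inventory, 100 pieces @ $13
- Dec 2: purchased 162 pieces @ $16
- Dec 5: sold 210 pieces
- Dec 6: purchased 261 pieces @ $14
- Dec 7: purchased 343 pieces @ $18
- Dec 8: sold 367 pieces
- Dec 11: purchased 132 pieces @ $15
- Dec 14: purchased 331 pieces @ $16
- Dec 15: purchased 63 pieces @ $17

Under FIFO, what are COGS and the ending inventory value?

Dec 5, 210 sold [FIFO — oldest first]: 100 @ $13 + 110 @ $16 = $3,060
Dec 8, 367 sold [FIFO — oldest first]: 52 @ $16 + 261 @ $14 + 54 @ $18 = $5,458
Total COGS = $3,060 + $5,458 = $8,518
Ending inventory: 289 @ $18 + 132 @ $15 + 331 @ $16 + 63 @ $17 = $13,549

COGS = $8,518; ending inventory = $13,549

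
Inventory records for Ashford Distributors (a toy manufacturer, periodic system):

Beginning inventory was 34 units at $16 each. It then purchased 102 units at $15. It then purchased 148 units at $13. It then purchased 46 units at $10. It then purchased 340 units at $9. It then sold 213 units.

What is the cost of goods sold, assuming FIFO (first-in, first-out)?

COGS = $3,075

Sale 1 (213) [FIFO — oldest first]: 34 @ $16 + 102 @ $15 + 77 @ $13 = $3,075
Ending inventory: 71 @ $13 + 46 @ $10 + 340 @ $9 = $4,443
Check: goods available $7,518 = COGS $3,075 + ending $4,443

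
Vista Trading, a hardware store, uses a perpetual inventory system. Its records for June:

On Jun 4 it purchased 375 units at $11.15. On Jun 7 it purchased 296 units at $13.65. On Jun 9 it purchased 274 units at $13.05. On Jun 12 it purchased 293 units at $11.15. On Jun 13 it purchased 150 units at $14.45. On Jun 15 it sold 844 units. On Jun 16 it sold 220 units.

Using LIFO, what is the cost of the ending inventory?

Ending inventory = $3,612.60

Jun 15, 844 sold [LIFO — newest first]: 150 @ $14.45 + 293 @ $11.15 + 274 @ $13.05 + 127 @ $13.65 = $10,743.70
Jun 16, 220 sold [LIFO — newest first]: 169 @ $13.65 + 51 @ $11.15 = $2,875.50
Total COGS = $10,743.70 + $2,875.50 = $13,619.20
Ending inventory: 324 @ $11.15 = $3,612.60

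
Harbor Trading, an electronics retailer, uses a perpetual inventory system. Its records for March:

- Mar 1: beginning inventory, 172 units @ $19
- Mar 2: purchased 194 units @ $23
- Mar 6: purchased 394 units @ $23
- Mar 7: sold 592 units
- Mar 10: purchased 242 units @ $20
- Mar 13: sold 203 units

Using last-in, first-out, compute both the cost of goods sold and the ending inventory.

COGS = $17,660; ending inventory = $3,972

Mar 7, 592 sold [LIFO — newest first]: 394 @ $23 + 194 @ $23 + 4 @ $19 = $13,600
Mar 13, 203 sold [LIFO — newest first]: 203 @ $20 = $4,060
Total COGS = $13,600 + $4,060 = $17,660
Ending inventory: 168 @ $19 + 39 @ $20 = $3,972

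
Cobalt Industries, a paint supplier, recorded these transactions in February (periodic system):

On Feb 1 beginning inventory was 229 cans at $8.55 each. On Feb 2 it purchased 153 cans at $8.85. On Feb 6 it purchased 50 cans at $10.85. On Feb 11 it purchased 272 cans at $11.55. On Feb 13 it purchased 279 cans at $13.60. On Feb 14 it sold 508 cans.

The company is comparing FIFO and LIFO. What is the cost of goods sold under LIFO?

FIFO COGS: 229 @ $8.55 + 153 @ $8.85 + 50 @ $10.85 + 76 @ $11.55 = $4,732.30
LIFO COGS: 279 @ $13.60 + 229 @ $11.55 = $6,439.35

COGS = $6,439.35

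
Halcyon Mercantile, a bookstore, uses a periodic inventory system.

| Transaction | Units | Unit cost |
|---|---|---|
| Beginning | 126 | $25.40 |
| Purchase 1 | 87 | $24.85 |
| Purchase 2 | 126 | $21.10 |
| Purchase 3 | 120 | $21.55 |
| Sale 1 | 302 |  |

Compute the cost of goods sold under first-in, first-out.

Sale 1 (302) [FIFO — oldest first]: 126 @ $25.40 + 87 @ $24.85 + 89 @ $21.10 = $7,240.25
Ending inventory: 37 @ $21.10 + 120 @ $21.55 = $3,366.70

COGS = $7,240.25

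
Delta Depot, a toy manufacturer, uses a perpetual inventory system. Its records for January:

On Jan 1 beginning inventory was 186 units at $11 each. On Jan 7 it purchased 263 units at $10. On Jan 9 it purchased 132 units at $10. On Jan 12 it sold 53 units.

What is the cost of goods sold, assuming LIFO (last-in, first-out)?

Jan 12, 53 sold [LIFO — newest first]: 53 @ $10 = $530
Ending inventory: 186 @ $11 + 263 @ $10 + 79 @ $10 = $5,466

COGS = $530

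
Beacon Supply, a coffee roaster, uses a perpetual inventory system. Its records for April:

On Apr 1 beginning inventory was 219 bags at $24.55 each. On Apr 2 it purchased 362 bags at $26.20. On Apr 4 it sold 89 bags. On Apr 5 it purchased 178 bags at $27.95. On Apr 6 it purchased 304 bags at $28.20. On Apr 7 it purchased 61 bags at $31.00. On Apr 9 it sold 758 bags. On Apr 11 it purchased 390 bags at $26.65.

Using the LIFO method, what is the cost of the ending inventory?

Apr 4, 89 sold [LIFO — newest first]: 89 @ $26.20 = $2,331.80
Apr 9, 758 sold [LIFO — newest first]: 61 @ $31.00 + 304 @ $28.20 + 178 @ $27.95 + 215 @ $26.20 = $21,071.90
Total COGS = $2,331.80 + $21,071.90 = $23,403.70
Ending inventory: 219 @ $24.55 + 58 @ $26.20 + 390 @ $26.65 = $17,289.55
Check: goods available $40,693.25 = COGS $23,403.70 + ending $17,289.55

Ending inventory = $17,289.55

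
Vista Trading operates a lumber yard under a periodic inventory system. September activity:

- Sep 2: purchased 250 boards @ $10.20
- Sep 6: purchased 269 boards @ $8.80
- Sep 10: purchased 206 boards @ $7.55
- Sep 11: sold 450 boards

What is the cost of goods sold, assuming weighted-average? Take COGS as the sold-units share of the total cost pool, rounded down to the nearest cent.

COGS = $4,017.41

Sep 11, sell 450: 450/725 × $6,472.50 → $4,017.41
Ending inventory (cost pool remaining) = $2,455.09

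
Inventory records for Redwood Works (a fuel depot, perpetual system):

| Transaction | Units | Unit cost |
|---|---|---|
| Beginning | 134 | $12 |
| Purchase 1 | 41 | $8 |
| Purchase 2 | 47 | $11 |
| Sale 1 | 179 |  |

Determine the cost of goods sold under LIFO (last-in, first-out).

COGS = $1,937

Sale 1 (179) [LIFO — newest first]: 47 @ $11 + 41 @ $8 + 91 @ $12 = $1,937
Ending inventory: 43 @ $12 = $516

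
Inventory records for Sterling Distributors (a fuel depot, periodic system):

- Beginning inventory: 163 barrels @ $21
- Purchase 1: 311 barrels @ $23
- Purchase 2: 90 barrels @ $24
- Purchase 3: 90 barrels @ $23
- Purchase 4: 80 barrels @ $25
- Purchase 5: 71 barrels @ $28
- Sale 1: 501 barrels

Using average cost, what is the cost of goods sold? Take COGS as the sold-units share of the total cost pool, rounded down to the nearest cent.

Sale 1, sell 501: 501/805 × $18,794.00 → $11,696.63
Ending inventory (cost pool remaining) = $7,097.37
Check: goods available $18,794.00 = COGS $11,696.63 + ending $7,097.37

COGS = $11,696.63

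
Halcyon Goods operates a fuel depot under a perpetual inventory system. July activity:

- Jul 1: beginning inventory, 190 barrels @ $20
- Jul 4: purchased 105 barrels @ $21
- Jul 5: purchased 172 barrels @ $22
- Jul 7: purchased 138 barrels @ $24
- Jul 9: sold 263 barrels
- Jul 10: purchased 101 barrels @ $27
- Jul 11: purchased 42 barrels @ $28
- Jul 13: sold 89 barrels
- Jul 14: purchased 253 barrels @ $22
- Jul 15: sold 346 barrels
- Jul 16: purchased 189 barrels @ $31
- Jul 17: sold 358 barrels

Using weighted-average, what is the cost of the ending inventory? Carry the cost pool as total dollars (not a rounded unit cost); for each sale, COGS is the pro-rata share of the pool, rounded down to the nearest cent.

After Jul 1: 190 on hand, pool $3,800.00 (≈ $20.0000 each)
After Jul 4: 295 on hand, pool $6,005.00 (≈ $20.3559 each)
After Jul 5: 467 on hand, pool $9,789.00 (≈ $20.9615 each)
After Jul 7: 605 on hand, pool $13,101.00 (≈ $21.6545 each)
Jul 9, sell 263: 263/605 × $13,101.00 → $5,695.14
After Jul 10: 443 on hand, pool $10,132.86 (≈ $22.8733 each)
After Jul 11: 485 on hand, pool $11,308.86 (≈ $23.3172 each)
Jul 13, sell 89: 89/485 × $11,308.86 → $2,075.23
After Jul 14: 649 on hand, pool $14,799.63 (≈ $22.8037 each)
Jul 15, sell 346: 346/649 × $14,799.63 → $7,890.09
After Jul 16: 492 on hand, pool $12,768.54 (≈ $25.9523 each)
Jul 17, sell 358: 358/492 × $12,768.54 → $9,290.92
Total COGS = $5,695.14 + $2,075.23 + $7,890.09 + $9,290.92 = $24,951.38
Ending inventory (cost pool remaining) = $3,477.62

Ending inventory = $3,477.62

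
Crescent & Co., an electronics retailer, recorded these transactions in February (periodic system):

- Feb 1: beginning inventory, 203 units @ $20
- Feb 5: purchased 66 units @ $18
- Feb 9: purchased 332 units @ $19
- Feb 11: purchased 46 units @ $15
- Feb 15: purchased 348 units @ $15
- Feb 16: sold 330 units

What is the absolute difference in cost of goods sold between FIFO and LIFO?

$1,457

FIFO COGS: 203 @ $20 + 66 @ $18 + 61 @ $19 = $6,407
LIFO COGS: 330 @ $15 = $4,950
Difference = |$6,407 − $4,950| = $1,457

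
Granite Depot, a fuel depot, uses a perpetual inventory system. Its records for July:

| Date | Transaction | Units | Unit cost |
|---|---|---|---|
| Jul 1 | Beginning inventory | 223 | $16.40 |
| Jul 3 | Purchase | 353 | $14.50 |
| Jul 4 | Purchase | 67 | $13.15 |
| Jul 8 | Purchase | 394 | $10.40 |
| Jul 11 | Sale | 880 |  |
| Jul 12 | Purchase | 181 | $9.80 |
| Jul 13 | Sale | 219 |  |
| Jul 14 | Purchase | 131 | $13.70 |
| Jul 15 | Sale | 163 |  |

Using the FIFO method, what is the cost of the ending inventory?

Ending inventory = $1,191.90

Jul 11, 880 sold [FIFO — oldest first]: 223 @ $16.40 + 353 @ $14.50 + 67 @ $13.15 + 237 @ $10.40 = $12,121.55
Jul 13, 219 sold [FIFO — oldest first]: 157 @ $10.40 + 62 @ $9.80 = $2,240.40
Jul 15, 163 sold [FIFO — oldest first]: 119 @ $9.80 + 44 @ $13.70 = $1,769.00
Total COGS = $12,121.55 + $2,240.40 + $1,769.00 = $16,130.95
Ending inventory: 87 @ $13.70 = $1,191.90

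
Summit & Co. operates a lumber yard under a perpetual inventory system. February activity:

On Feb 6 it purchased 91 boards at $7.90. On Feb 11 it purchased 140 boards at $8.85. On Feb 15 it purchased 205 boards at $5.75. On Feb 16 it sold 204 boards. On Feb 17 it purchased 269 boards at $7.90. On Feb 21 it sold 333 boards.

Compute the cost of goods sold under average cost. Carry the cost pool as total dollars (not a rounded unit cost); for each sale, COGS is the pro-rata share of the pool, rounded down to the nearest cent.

COGS = $3,989.46

After Feb 6: 91 on hand, pool $718.90 (≈ $7.9000 each)
After Feb 11: 231 on hand, pool $1,957.90 (≈ $8.4758 each)
After Feb 15: 436 on hand, pool $3,136.65 (≈ $7.1942 each)
Feb 16, sell 204: 204/436 × $3,136.65 → $1,467.60
After Feb 17: 501 on hand, pool $3,794.15 (≈ $7.5732 each)
Feb 21, sell 333: 333/501 × $3,794.15 → $2,521.86
Total COGS = $1,467.60 + $2,521.86 = $3,989.46
Ending inventory (cost pool remaining) = $1,272.29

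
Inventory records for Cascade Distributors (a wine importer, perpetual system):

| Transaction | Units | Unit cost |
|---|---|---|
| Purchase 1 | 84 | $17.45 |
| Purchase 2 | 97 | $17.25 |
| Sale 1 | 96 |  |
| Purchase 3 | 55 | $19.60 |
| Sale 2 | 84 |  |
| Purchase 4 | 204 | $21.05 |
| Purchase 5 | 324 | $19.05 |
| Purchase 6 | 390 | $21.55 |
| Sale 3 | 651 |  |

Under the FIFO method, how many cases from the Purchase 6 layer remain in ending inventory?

323

Sale 1 (96) [FIFO — oldest first]: 84 @ $17.45 + 12 @ $17.25 = $1,672.80
Sale 2 (84) [FIFO — oldest first]: 84 @ $17.25 = $1,449.00
Sale 3 (651) [FIFO — oldest first]: 1 @ $17.25 + 55 @ $19.60 + 204 @ $21.05 + 324 @ $19.05 + 67 @ $21.55 = $13,005.50
Total COGS = $1,672.80 + $1,449.00 + $13,005.50 = $16,127.30
Ending inventory: 323 @ $21.55 = $6,960.65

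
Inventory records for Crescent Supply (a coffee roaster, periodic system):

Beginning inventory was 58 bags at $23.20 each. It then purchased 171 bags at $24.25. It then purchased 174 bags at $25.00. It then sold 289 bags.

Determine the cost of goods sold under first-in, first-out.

COGS = $6,992.35

Sale 1 (289) [FIFO — oldest first]: 58 @ $23.20 + 171 @ $24.25 + 60 @ $25.00 = $6,992.35
Ending inventory: 114 @ $25.00 = $2,850.00
Check: goods available $9,842.35 = COGS $6,992.35 + ending $2,850.00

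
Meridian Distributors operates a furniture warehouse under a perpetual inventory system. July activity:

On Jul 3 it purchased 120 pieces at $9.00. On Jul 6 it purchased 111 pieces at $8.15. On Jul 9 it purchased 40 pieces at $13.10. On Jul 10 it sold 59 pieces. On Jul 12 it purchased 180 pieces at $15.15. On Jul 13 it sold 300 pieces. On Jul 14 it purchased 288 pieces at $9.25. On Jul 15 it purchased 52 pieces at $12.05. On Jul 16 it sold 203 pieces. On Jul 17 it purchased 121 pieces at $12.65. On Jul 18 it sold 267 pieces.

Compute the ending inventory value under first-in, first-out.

Ending inventory = $1,049.95

Jul 10, 59 sold [FIFO — oldest first]: 59 @ $9.00 = $531.00
Jul 13, 300 sold [FIFO — oldest first]: 61 @ $9.00 + 111 @ $8.15 + 40 @ $13.10 + 88 @ $15.15 = $3,310.85
Jul 16, 203 sold [FIFO — oldest first]: 92 @ $15.15 + 111 @ $9.25 = $2,420.55
Jul 18, 267 sold [FIFO — oldest first]: 177 @ $9.25 + 52 @ $12.05 + 38 @ $12.65 = $2,744.55
Total COGS = $531.00 + $3,310.85 + $2,420.55 + $2,744.55 = $9,006.95
Ending inventory: 83 @ $12.65 = $1,049.95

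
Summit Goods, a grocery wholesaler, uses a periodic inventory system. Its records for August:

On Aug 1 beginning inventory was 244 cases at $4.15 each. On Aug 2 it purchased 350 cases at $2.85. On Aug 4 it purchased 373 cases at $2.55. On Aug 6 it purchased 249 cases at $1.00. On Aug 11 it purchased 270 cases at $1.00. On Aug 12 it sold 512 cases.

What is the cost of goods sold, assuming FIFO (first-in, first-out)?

COGS = $1,776.40

Aug 12, 512 sold [FIFO — oldest first]: 244 @ $4.15 + 268 @ $2.85 = $1,776.40
Ending inventory: 82 @ $2.85 + 373 @ $2.55 + 249 @ $1.00 + 270 @ $1.00 = $1,703.85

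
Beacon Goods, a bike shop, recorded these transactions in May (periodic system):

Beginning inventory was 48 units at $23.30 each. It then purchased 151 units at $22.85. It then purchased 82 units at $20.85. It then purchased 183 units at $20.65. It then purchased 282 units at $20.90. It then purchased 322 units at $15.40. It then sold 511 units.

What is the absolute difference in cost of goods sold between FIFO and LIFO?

FIFO COGS: 48 @ $23.30 + 151 @ $22.85 + 82 @ $20.85 + 183 @ $20.65 + 47 @ $20.90 = $11,039.70
LIFO COGS: 322 @ $15.40 + 189 @ $20.90 = $8,908.90
Difference = |$11,039.70 − $8,908.90| = $2,130.80

$2,130.80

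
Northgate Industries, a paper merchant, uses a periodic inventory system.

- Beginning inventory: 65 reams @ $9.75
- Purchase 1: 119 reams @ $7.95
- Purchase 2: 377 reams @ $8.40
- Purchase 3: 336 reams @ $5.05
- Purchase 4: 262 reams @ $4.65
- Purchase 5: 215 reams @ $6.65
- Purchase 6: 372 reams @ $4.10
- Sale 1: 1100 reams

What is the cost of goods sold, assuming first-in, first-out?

Sale 1 (1100) [FIFO — oldest first]: 65 @ $9.75 + 119 @ $7.95 + 377 @ $8.40 + 336 @ $5.05 + 203 @ $4.65 = $7,387.35
Ending inventory: 59 @ $4.65 + 215 @ $6.65 + 372 @ $4.10 = $3,229.30

COGS = $7,387.35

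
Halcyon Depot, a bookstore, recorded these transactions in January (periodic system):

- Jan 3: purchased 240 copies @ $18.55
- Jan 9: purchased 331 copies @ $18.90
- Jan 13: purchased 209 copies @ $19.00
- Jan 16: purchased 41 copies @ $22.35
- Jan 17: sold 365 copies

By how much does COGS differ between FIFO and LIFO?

$246.35

FIFO COGS: 240 @ $18.55 + 125 @ $18.90 = $6,814.50
LIFO COGS: 41 @ $22.35 + 209 @ $19.00 + 115 @ $18.90 = $7,060.85
Difference = |$6,814.50 − $7,060.85| = $246.35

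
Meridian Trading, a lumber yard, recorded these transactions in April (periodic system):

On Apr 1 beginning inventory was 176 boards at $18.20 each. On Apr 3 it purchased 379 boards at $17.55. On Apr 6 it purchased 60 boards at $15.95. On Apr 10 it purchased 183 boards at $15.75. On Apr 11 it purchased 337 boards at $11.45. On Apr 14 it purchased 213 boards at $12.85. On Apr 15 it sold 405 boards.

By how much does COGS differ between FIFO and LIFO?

FIFO COGS: 176 @ $18.20 + 229 @ $17.55 = $7,222.15
LIFO COGS: 213 @ $12.85 + 192 @ $11.45 = $4,935.45
Difference = |$7,222.15 − $4,935.45| = $2,286.70

$2,286.70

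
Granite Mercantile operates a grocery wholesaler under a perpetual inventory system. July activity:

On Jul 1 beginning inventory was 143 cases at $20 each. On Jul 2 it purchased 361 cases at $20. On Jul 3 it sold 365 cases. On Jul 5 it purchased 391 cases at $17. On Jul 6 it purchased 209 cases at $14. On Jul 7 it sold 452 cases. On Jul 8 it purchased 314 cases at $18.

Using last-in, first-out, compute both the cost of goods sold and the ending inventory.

Jul 3, 365 sold [LIFO — newest first]: 361 @ $20 + 4 @ $20 = $7,300
Jul 7, 452 sold [LIFO — newest first]: 209 @ $14 + 243 @ $17 = $7,057
Total COGS = $7,300 + $7,057 = $14,357
Ending inventory: 139 @ $20 + 148 @ $17 + 314 @ $18 = $10,948

COGS = $14,357; ending inventory = $10,948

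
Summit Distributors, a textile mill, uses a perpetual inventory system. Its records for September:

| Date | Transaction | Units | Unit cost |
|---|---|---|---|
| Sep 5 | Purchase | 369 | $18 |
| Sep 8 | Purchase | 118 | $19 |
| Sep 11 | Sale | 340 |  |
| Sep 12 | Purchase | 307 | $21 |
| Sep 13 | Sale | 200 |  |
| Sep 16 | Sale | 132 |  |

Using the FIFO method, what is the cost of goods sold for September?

COGS = $12,769

Sep 11, 340 sold [FIFO — oldest first]: 340 @ $18 = $6,120
Sep 13, 200 sold [FIFO — oldest first]: 29 @ $18 + 118 @ $19 + 53 @ $21 = $3,877
Sep 16, 132 sold [FIFO — oldest first]: 132 @ $21 = $2,772
Total COGS = $6,120 + $3,877 + $2,772 = $12,769
Ending inventory: 122 @ $21 = $2,562
Check: goods available $15,331 = COGS $12,769 + ending $2,562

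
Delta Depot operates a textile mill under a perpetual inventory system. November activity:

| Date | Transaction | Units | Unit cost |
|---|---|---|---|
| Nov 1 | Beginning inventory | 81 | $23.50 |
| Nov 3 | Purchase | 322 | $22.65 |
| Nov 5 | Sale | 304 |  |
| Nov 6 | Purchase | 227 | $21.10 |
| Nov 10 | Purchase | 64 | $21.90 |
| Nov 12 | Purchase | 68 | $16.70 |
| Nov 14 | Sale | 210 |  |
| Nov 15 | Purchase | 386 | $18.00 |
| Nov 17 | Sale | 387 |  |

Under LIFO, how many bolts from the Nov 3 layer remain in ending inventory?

Nov 5, 304 sold [LIFO — newest first]: 304 @ $22.65 = $6,885.60
Nov 14, 210 sold [LIFO — newest first]: 68 @ $16.70 + 64 @ $21.90 + 78 @ $21.10 = $4,183.00
Nov 17, 387 sold [LIFO — newest first]: 386 @ $18.00 + 1 @ $21.10 = $6,969.10
Total COGS = $6,885.60 + $4,183.00 + $6,969.10 = $18,037.70
Ending inventory: 81 @ $23.50 + 18 @ $22.65 + 148 @ $21.10 = $5,434.00
Check: goods available $23,471.70 = COGS $18,037.70 + ending $5,434.00

18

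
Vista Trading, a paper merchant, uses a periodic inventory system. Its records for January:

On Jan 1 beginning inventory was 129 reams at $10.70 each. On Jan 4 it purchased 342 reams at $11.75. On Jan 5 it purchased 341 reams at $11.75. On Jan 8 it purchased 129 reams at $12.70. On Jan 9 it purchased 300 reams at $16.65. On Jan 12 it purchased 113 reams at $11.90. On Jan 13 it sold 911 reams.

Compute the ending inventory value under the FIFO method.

Ending inventory = $6,720.70

Jan 13, 911 sold [FIFO — oldest first]: 129 @ $10.70 + 342 @ $11.75 + 341 @ $11.75 + 99 @ $12.70 = $10,662.85
Ending inventory: 30 @ $12.70 + 300 @ $16.65 + 113 @ $11.90 = $6,720.70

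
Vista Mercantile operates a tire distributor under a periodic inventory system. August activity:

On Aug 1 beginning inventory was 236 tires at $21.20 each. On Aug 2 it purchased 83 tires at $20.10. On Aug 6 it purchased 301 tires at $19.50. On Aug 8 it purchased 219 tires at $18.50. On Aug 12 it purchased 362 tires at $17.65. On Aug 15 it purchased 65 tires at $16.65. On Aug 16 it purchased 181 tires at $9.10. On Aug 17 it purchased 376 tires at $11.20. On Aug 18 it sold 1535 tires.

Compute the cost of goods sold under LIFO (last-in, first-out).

COGS = $23,873.95

Aug 18, 1535 sold [LIFO — newest first]: 376 @ $11.20 + 181 @ $9.10 + 65 @ $16.65 + 362 @ $17.65 + 219 @ $18.50 + 301 @ $19.50 + 31 @ $20.10 = $23,873.95
Ending inventory: 236 @ $21.20 + 52 @ $20.10 = $6,048.40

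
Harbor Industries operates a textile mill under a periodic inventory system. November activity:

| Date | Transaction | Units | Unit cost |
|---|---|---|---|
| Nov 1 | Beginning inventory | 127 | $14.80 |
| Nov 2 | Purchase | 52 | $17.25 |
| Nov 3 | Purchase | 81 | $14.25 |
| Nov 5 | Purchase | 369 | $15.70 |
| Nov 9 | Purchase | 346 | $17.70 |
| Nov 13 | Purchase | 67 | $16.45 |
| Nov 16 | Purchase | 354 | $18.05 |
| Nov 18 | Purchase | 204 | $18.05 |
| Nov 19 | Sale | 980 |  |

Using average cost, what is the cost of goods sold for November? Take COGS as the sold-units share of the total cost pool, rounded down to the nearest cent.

Nov 19, sell 980: 980/1600 × $27,022.40 → $16,551.22
Ending inventory (cost pool remaining) = $10,471.18
Check: goods available $27,022.40 = COGS $16,551.22 + ending $10,471.18

COGS = $16,551.22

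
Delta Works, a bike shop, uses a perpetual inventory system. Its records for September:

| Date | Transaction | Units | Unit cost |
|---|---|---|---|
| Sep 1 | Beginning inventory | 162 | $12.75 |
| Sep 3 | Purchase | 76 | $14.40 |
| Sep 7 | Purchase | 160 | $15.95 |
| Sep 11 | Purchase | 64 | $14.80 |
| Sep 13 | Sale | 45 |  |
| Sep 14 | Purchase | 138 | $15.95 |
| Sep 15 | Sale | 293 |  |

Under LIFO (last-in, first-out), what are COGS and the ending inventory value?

Sep 13, 45 sold [LIFO — newest first]: 45 @ $14.80 = $666.00
Sep 15, 293 sold [LIFO — newest first]: 138 @ $15.95 + 19 @ $14.80 + 136 @ $15.95 = $4,651.50
Total COGS = $666.00 + $4,651.50 = $5,317.50
Ending inventory: 162 @ $12.75 + 76 @ $14.40 + 24 @ $15.95 = $3,542.70
Check: goods available $8,860.20 = COGS $5,317.50 + ending $3,542.70

COGS = $5,317.50; ending inventory = $3,542.70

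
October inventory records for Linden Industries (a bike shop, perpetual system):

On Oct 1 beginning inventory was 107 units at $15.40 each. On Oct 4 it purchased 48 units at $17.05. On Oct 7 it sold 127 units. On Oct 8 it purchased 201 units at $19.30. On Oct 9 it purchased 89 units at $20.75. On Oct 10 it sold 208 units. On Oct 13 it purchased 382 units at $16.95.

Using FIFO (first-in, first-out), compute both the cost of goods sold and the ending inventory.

COGS = $5,940.20; ending inventory = $8,726.95

Oct 7, 127 sold [FIFO — oldest first]: 107 @ $15.40 + 20 @ $17.05 = $1,988.80
Oct 10, 208 sold [FIFO — oldest first]: 28 @ $17.05 + 180 @ $19.30 = $3,951.40
Total COGS = $1,988.80 + $3,951.40 = $5,940.20
Ending inventory: 21 @ $19.30 + 89 @ $20.75 + 382 @ $16.95 = $8,726.95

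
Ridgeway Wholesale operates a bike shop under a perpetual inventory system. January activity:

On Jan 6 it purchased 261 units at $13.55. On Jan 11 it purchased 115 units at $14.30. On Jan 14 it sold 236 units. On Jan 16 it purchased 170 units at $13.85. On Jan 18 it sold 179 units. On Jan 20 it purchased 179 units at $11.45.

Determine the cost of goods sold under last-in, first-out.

COGS = $5,760.50

Jan 14, 236 sold [LIFO — newest first]: 115 @ $14.30 + 121 @ $13.55 = $3,284.05
Jan 18, 179 sold [LIFO — newest first]: 170 @ $13.85 + 9 @ $13.55 = $2,476.45
Total COGS = $3,284.05 + $2,476.45 = $5,760.50
Ending inventory: 131 @ $13.55 + 179 @ $11.45 = $3,824.60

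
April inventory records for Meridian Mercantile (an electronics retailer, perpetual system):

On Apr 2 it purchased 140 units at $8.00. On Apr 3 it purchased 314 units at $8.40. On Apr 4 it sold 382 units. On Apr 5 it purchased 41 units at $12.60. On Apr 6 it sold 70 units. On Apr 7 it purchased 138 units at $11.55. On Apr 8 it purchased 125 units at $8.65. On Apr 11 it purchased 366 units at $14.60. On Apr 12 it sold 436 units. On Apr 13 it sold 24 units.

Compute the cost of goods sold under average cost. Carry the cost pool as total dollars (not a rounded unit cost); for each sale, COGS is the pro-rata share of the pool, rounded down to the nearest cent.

COGS = $9,629.66

After Apr 2: 140 on hand, pool $1,120.00 (≈ $8.0000 each)
After Apr 3: 454 on hand, pool $3,757.60 (≈ $8.2767 each)
Apr 4, sell 382: 382/454 × $3,757.60 → $3,161.68
After Apr 5: 113 on hand, pool $1,112.52 (≈ $9.8453 each)
Apr 6, sell 70: 70/113 × $1,112.52 → $689.17
After Apr 7: 181 on hand, pool $2,017.25 (≈ $11.1450 each)
After Apr 8: 306 on hand, pool $3,098.50 (≈ $10.1258 each)
After Apr 11: 672 on hand, pool $8,442.10 (≈ $12.5626 each)
Apr 12, sell 436: 436/672 × $8,442.10 → $5,477.31
Apr 13, sell 24: 24/236 × $2,964.79 → $301.50
Total COGS = $3,161.68 + $689.17 + $5,477.31 + $301.50 = $9,629.66
Ending inventory (cost pool remaining) = $2,663.29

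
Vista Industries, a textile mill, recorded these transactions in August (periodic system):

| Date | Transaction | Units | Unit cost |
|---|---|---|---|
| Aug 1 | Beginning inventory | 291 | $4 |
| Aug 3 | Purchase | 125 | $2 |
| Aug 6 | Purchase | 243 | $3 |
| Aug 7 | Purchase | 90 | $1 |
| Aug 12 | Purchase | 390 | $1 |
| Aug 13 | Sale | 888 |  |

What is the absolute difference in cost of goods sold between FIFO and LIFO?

$753

FIFO COGS: 291 @ $4 + 125 @ $2 + 243 @ $3 + 90 @ $1 + 139 @ $1 = $2,372
LIFO COGS: 390 @ $1 + 90 @ $1 + 243 @ $3 + 125 @ $2 + 40 @ $4 = $1,619
Difference = |$2,372 − $1,619| = $753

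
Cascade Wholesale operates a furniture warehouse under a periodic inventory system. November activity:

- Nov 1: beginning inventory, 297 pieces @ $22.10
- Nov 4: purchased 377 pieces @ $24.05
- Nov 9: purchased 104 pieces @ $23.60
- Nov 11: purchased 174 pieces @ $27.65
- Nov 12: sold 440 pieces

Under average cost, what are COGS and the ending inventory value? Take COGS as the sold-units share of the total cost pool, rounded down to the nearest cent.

COGS = $10,582.20; ending inventory = $12,313.85

Nov 12, sell 440: 440/952 × $22,896.05 → $10,582.20
Ending inventory (cost pool remaining) = $12,313.85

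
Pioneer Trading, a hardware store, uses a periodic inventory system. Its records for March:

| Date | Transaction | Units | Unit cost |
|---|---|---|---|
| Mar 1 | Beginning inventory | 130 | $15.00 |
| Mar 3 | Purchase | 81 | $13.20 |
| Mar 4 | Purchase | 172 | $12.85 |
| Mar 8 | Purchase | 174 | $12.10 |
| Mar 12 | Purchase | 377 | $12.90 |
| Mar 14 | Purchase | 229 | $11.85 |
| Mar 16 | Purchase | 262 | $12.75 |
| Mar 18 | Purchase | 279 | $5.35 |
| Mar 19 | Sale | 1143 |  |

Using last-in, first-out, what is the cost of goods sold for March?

COGS = $12,358.50

Mar 19, 1143 sold [LIFO — newest first]: 279 @ $5.35 + 262 @ $12.75 + 229 @ $11.85 + 373 @ $12.90 = $12,358.50
Ending inventory: 130 @ $15.00 + 81 @ $13.20 + 172 @ $12.85 + 174 @ $12.10 + 4 @ $12.90 = $7,386.40
Check: goods available $19,744.90 = COGS $12,358.50 + ending $7,386.40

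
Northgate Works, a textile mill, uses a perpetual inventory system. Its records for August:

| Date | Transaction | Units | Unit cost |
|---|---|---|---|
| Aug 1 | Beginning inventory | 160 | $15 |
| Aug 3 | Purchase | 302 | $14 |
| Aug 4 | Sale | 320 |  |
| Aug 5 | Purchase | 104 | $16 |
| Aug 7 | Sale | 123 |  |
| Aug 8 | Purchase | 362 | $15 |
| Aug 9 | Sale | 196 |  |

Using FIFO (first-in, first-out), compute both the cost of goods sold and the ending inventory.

COGS = $9,387; ending inventory = $4,335

Aug 4, 320 sold [FIFO — oldest first]: 160 @ $15 + 160 @ $14 = $4,640
Aug 7, 123 sold [FIFO — oldest first]: 123 @ $14 = $1,722
Aug 9, 196 sold [FIFO — oldest first]: 19 @ $14 + 104 @ $16 + 73 @ $15 = $3,025
Total COGS = $4,640 + $1,722 + $3,025 = $9,387
Ending inventory: 289 @ $15 = $4,335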